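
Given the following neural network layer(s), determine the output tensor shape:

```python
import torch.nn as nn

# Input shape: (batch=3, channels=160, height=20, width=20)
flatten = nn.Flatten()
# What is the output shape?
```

Input: (3, 160, 20, 20) -> Output: (3, 64000)

Answer: (3, 64000)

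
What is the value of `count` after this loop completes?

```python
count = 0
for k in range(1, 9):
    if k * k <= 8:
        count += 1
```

Count numbers where k² ≤ 8
`count` takes the values: 0 → 1 → 2

Answer: 2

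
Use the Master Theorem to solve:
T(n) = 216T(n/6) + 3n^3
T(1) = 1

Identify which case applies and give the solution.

a=216, b=6, f(n)=3n^3. log_6(216) = 3. Since c=3 = 3, Case 2 applies: T(n) = Θ(n^log_b(a) · log n) = O(n^3 log n).

Answer: O(n^3 log n) - Case 2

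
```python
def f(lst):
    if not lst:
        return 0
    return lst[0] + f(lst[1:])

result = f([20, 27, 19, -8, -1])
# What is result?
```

20 + 27 + 19 + (-8) + (-1) + 0 = 57

Answer: 57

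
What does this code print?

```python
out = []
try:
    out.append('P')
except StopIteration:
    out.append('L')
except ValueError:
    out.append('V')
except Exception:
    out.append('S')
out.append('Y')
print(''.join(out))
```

Execution trace: 'P' (try body, no exception) → 'Y' (after the try/except). Output: PY

Answer: PY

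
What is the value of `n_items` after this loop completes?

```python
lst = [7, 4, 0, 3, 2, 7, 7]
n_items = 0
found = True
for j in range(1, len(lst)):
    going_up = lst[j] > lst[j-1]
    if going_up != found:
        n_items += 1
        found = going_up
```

Count direction changes in [7, 4, 0, 3, 2, 7, 7]
`n_items` takes the values: 0 → 1 → 2 → 3 → 4 → 5

Answer: 5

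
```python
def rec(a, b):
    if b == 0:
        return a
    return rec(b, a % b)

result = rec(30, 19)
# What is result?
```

rec(30, 19) -> rec(19, 11) -> rec(11, 8) -> rec(8, 3) -> rec(3, 2) -> rec(2, 1) -> rec(1, 0) -> 1

Answer: 1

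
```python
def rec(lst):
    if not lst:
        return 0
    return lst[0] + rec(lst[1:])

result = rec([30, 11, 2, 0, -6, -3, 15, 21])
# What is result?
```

30 + 11 + 2 + 0 + (-6) + (-3) + 15 + 21 + 0 = 70

Answer: 70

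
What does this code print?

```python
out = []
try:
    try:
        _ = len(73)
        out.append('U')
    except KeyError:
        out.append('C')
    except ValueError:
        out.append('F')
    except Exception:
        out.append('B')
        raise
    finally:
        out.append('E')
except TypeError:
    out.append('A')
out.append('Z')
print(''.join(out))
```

Execution trace: 'B' (inner except Exception) → 'E' (inner finally) → 'A' (outer except TypeError) → 'Z' (after the try/except). Output: BEAZ

Answer: BEAZ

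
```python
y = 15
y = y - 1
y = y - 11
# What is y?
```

Trace:
`y = 15` → y = 15
`y = y - 1` → y = 14
`y = y - 11` → y = 3
So y = 3

Answer: 3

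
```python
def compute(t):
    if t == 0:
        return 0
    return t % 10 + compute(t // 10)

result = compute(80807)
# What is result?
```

Sum of digits of 80807: 7 + 0 + 8 + 0 + 8 = 23

Answer: 23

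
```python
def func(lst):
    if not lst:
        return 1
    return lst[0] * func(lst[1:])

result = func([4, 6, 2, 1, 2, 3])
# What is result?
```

Product over [4, 6, 2, 1, 2, 3] = 4 * 6 * 2 * 1 * 2 * 3 = 288

Answer: 288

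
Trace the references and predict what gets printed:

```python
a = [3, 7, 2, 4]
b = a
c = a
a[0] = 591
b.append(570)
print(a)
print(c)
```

Key concept: multiple aliases.
Step by step:
`a = [3, 7, 2, 4]` → a = [3, 7, 2, 4]
`b = a` → b = [3, 7, 2, 4] (same object as a)
`c = a` → c = [3, 7, 2, 4] (same object as a, b)
`a[0] = 591` → a = [591, 7, 2, 4] (same object as b, c); b = [591, 7, 2, 4] (same object as a, c); c = [591, 7, 2, 4] (same object as a, b)
`b.append(570)` → a = [591, 7, 2, 4, 570] (same object as b, c); b = [591, 7, 2, 4, 570] (same object as a, c); c = [591, 7, 2, 4, 570] (same object as a, b)
`print(a)` → prints [591, 7, 2, 4, 570]
`print(c)` → prints [591, 7, 2, 4, 570]

Answer:
[591, 7, 2, 4, 570]
[591, 7, 2, 4, 570]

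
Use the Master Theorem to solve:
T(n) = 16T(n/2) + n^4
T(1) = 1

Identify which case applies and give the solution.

a=16, b=2, f(n)=n^4. log_2(16) = 4. Since c=4 = 4, Case 2 applies: T(n) = Θ(n^log_b(a) · log n) = O(n^4 log n).

Answer: O(n^4 log n) - Case 2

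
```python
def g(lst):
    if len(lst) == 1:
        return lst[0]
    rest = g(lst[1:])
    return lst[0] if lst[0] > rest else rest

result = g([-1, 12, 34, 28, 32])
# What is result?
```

Recursive max over [-1, 12, 34, 28, 32] = 34

Answer: 34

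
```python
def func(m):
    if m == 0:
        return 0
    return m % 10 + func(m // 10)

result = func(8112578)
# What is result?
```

Sum of digits of 8112578: 8 + 7 + 5 + 2 + 1 + 1 + 8 = 32

Answer: 32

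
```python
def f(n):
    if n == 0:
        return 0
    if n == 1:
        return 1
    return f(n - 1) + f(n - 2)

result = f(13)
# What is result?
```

Build up from base cases: f(0)=0, f(1)=1, f(2)=1, f(3)=2, f(4)=3, f(5)=5, f(6)=8, ..., f(13)=233

Answer: 233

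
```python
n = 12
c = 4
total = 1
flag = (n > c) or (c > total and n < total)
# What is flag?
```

Trace:
`n = 12` → n = 12
`c = 4` → c = 4
`total = 1` → total = 1
`flag = (n > c) or (c > total and n < total)` → flag = True
So flag = True

Answer: True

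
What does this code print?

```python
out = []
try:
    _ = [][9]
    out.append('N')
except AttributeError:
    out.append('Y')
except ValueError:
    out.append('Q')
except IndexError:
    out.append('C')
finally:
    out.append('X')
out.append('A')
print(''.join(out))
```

Execution trace: 'C' (except IndexError) → 'X' (finally) → 'A' (after the try/except). Output: CXA

Answer: CXA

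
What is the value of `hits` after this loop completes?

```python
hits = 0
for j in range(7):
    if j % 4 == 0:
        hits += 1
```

Count numbers divisible by 4 in range(7)
`hits` takes the values: 0 → 1 → 2

Answer: 2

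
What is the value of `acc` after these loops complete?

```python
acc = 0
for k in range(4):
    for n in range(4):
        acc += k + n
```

Sum of all k+n for k,n in 4x4
`acc` takes the values: 0 → 1 → 3 → 6 → 7 → 9 → 12 → 16 → 18 → 21 → 25 → 30 → 33 → 37 → 42 → 48

Answer: 48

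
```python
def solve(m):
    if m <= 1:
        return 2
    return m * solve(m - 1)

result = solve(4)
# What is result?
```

solve(4) = 4 * 3 * 2 * 2 = 48

Answer: 48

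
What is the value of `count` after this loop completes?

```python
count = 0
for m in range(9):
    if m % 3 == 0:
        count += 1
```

Count numbers divisible by 3 in range(9)
`count` takes the values: 0 → 1 → 2 → 3

Answer: 3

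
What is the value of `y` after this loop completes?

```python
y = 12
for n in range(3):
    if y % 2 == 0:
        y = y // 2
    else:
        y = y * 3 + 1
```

Collatz-style transformation from 12
`y` takes the values: 12 → 6 → 3 → 10

Answer: 10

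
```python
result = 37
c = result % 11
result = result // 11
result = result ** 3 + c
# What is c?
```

Trace:
`result = 37` → result = 37
`c = result % 11` → c = 4
`result = result // 11` → result = 3
`result = result ** 3 + c` → result = 31
So c = 4

Answer: 4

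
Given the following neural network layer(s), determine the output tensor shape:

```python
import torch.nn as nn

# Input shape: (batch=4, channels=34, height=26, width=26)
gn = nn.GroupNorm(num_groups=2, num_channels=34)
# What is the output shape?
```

Input: (4, 34, 26, 26) -> Output: (4, 34, 26, 26)

Answer: (4, 34, 26, 26)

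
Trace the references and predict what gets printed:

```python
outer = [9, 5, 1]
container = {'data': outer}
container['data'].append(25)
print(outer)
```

Key concept: dict holds reference to list.
Step by step:
`outer = [9, 5, 1]` → outer = [9, 5, 1]
`container = {'data': outer}` → container = {'data': [9, 5, 1]}
`container['data'].append(25)` → outer = [9, 5, 1, 25]; container = {'data': [9, 5, 1, 25]}
`print(outer)` → prints [9, 5, 1, 25]

Answer: [9, 5, 1, 25]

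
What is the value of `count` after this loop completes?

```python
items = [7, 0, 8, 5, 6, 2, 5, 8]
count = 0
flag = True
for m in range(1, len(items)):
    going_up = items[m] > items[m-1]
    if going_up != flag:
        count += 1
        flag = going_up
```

Count direction changes in [7, 0, 8, 5, 6, 2, 5, 8]
`count` takes the values: 0 → 1 → 2 → 3 → 4 → 5 → 6

Answer: 6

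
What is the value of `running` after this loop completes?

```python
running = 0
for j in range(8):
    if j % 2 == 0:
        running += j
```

Sum of even numbers 0 to 7
`running` takes the values: 0 → 2 → 6 → 12

Answer: 12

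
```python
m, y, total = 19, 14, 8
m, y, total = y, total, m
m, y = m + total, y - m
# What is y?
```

Trace:
`m, y, total = 19, 14, 8` → m = 19; y = 14; total = 8
`m, y, total = y, total, m` → m = 14; y = 8; total = 19
`m, y = m + total, y - m` → m = 33; y = -6
So y = -6

Answer: -6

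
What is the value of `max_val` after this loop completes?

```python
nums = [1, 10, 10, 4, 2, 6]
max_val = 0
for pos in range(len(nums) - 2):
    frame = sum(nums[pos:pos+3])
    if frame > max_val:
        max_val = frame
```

Max sum of 3-element window in [1, 10, 10, 4, 2, 6]
`max_val` takes the values: 0 → 21 → 24

Answer: 24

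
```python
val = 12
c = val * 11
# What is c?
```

Trace:
`val = 12` → val = 12
`c = val * 11` → c = 132
So c = 132

Answer: 132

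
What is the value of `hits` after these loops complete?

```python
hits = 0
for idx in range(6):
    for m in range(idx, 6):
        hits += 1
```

Upper triangle: 6 + 5 + ... + 1
`hits` takes the values: 0 → 1 → 2 → 3 → 4 → 5 → 6 → 7 → 8 → 9 → 10 → 11 → 12 → 13 → 14 → 15 → 16 → 17 → 18 → 19 → 20 → 21

Answer: 21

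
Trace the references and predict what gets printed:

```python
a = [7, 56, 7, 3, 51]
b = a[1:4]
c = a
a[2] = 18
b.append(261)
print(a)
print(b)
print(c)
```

Key concept: slice vs alias.
Step by step:
`a = [7, 56, 7, 3, 51]` → a = [7, 56, 7, 3, 51]
`b = a[1:4]` → b = [56, 7, 3]
`c = a` → c = [7, 56, 7, 3, 51] (same object as a)
`a[2] = 18` → a = [7, 56, 18, 3, 51] (same object as c); c = [7, 56, 18, 3, 51] (same object as a)
`b.append(261)` → b = [56, 7, 3, 261]
`print(a)` → prints [7, 56, 18, 3, 51]
`print(b)` → prints [56, 7, 3, 261]
`print(c)` → prints [7, 56, 18, 3, 51]

Answer:
[7, 56, 18, 3, 51]
[56, 7, 3, 261]
[7, 56, 18, 3, 51]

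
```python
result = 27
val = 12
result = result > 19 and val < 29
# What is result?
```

Trace:
`result = 27` → result = 27
`val = 12` → val = 12
`result = result > 19 and val < 29` → result = True
So result = True

Answer: True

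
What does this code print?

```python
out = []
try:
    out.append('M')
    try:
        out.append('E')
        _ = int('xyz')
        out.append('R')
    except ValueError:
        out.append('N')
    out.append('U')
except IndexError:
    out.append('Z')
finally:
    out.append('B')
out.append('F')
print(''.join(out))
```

Execution trace: 'M' (try body) → 'E' (inner try body) → 'N' (inner except ValueError) → 'U' (try body, no exception) → 'B' (finally) → 'F' (after the try/except). Output: MENUBF

Answer: MENUBF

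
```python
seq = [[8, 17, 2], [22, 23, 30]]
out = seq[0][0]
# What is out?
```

Trace:
`seq = [[8, 17, 2], [22, 23, 30]]` → seq = [[8, 17, 2], [22, 23, 30]]
`out = seq[0][0]` → out = 8
So out = 8

Answer: 8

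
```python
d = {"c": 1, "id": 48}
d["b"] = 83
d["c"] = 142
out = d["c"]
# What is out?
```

Trace:
`d = {"c": 1, "id": 48}` → d = {'c': 1, 'id': 48}
`d["b"] = 83` → d = {'c': 1, 'id': 48, 'b': 83}
`d["c"] = 142` → d = {'c': 142, 'id': 48, 'b': 83}
`out = d["c"]` → out = 142
So out = 142

Answer: 142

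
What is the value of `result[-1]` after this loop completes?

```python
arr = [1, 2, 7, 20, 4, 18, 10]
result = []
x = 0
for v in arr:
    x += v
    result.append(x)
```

Cumulative sum ends at 62
`result` takes the values: [] → [1] → [1, 3] → [1, 3, 10] → [1, 3, 10, 30] → [1, 3, 10, 30, 34] → [1, 3, 10, 30, 34, 52] → [1, 3, 10, 30, 34, 52, 62]
So `result[-1]` = 62

Answer: 62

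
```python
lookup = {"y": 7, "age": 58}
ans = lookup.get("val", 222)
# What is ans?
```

Trace:
`lookup = {"y": 7, "age": 58}` → lookup = {'y': 7, 'age': 58}
`ans = lookup.get("val", 222)` → ans = 222
So ans = 222

Answer: 222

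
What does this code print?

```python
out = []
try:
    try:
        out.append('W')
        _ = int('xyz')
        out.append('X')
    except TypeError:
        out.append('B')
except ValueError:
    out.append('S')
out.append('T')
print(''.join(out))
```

Execution trace: 'W' (try body) → 'S' (outer except ValueError) → 'T' (after the try/except). Output: WST

Answer: WST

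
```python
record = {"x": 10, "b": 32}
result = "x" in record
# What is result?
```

Trace:
`record = {"x": 10, "b": 32}` → record = {'x': 10, 'b': 32}
`result = "x" in record` → result = True
So result = True

Answer: True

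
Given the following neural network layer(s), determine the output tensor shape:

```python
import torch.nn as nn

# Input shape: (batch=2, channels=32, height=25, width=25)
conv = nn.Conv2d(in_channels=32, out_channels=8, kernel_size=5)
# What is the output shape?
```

Input: (2, 32, 25, 25) -> Output: (2, 8, 21, 21)

Answer: (2, 8, 21, 21)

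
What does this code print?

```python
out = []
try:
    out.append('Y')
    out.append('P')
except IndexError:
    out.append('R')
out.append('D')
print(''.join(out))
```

Execution trace: 'Y' (try body) → 'P' (try body, no exception) → 'D' (after the try/except). Output: YPD

Answer: YPD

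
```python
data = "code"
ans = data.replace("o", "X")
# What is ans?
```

Trace:
`data = "code"` → data = 'code'
`ans = data.replace("o", "X")` → ans = 'cXde'
So ans = 'cXde'

Answer: 'cXde'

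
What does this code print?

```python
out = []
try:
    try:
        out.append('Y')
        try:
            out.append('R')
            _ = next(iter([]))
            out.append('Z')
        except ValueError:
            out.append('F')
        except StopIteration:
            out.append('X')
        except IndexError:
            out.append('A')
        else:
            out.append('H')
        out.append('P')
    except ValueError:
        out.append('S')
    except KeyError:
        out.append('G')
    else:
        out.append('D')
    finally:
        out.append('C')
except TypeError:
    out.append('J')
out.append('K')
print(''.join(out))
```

Execution trace: 'Y' (try body) → 'R' (inner try body) → 'X' (inner except StopIteration) → 'P' (try body, no exception) → 'D' (else) → 'C' (finally) → 'K' (after the try/except). Output: YRXPDCK

Answer: YRXPDCK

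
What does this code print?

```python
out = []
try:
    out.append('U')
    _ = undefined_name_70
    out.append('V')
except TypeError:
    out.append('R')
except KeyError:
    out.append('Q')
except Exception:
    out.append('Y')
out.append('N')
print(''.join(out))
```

Execution trace: 'U' (try body) → 'Y' (except Exception) → 'N' (after the try/except). Output: UYN

Answer: UYN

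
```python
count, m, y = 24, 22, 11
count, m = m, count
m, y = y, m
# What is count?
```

Trace:
`count, m, y = 24, 22, 11` → count = 24; m = 22; y = 11
`count, m = m, count` → count = 22; m = 24
`m, y = y, m` → m = 11; y = 24
So count = 22

Answer: 22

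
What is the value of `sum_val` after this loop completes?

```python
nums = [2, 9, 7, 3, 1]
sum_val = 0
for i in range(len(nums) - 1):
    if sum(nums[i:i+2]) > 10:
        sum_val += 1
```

Count windows with sum > 10
`sum_val` takes the values: 0 → 1 → 2

Answer: 2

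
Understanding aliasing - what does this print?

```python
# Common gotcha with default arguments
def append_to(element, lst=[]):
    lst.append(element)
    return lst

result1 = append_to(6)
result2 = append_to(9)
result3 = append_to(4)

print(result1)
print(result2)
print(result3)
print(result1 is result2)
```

Key concept: mutable default argument gotcha.
Step by step:
`result1 = append_to(6)` → result1 = [6]
`result2 = append_to(9)` → result1 = [6, 9] (same object as result2); result2 = [6, 9] (same object as result1)
`result3 = append_to(4)` → result1 = [6, 9, 4] (same object as result2, result3); result2 = [6, 9, 4] (same object as result1, result3); result3 = [6, 9, 4] (same object as result1, result2)
`print(result1)` → prints [6, 9, 4]
`print(result2)` → prints [6, 9, 4]
`print(result3)` → prints [6, 9, 4]
`print(result1 is result2)` → prints True

Answer:
[6, 9, 4]
[6, 9, 4]
[6, 9, 4]
True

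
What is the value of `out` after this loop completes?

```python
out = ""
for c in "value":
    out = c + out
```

Reverse 'value'
`out` takes the values: "" → "v" → "av" → "lav" → "ulav" → "eulav"

Answer: "eulav"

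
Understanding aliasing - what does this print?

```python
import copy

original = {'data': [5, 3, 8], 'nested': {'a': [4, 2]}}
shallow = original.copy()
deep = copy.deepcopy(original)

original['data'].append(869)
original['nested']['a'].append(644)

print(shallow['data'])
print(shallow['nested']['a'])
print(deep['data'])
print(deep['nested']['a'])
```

Key concept: comparing shallow vs deep copy.
Step by step:
`original = {'data': [5, 3, 8], 'nested': {'a': [4, 2]}}` → original = {'data': [5, 3, 8], 'nested': {'a': [4, 2]}}
`shallow = original.copy()` → shallow = {'data': [5, 3, 8], 'nested': {'a': [4, 2]}}
`deep = copy.deepcopy(original)` → deep = {'data': [5, 3, 8], 'nested': {'a': [4, 2]}}
`original['data'].append(869)` → original = {'data': [5, 3, 8, 869], 'nested': {'a': [4, 2]}}; shallow = {'data': [5, 3, 8, 869], 'nested': {'a': [4, 2]}}
`original['nested']['a'].append(644)` → original = {'data': [5, 3, 8, 869], 'nested': {'a': [4, 2, 644]}}; shallow = {'data': [5, 3, 8, 869], 'nested': {'a': [4, 2, 644]}}
`print(shallow['data'])` → prints [5, 3, 8, 869]
`print(shallow['nested']['a'])` → prints [4, 2, 644]
`print(deep['data'])` → prints [5, 3, 8]
`print(deep['nested']['a'])` → prints [4, 2]

Answer:
[5, 3, 8, 869]
[4, 2, 644]
[5, 3, 8]
[4, 2]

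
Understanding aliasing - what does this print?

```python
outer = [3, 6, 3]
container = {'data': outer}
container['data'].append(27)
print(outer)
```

Key concept: dict holds reference to list.
Step by step:
`outer = [3, 6, 3]` → outer = [3, 6, 3]
`container = {'data': outer}` → container = {'data': [3, 6, 3]}
`container['data'].append(27)` → outer = [3, 6, 3, 27]; container = {'data': [3, 6, 3, 27]}
`print(outer)` → prints [3, 6, 3, 27]

Answer: [3, 6, 3, 27]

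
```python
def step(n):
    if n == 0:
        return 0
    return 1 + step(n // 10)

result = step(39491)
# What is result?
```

Count of digits of 39491: 5

Answer: 5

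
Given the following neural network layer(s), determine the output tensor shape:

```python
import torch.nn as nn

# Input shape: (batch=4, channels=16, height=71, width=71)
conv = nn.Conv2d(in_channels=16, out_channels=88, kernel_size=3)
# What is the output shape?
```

Input: (4, 16, 71, 71) -> Output: (4, 88, 69, 69)

Answer: (4, 88, 69, 69)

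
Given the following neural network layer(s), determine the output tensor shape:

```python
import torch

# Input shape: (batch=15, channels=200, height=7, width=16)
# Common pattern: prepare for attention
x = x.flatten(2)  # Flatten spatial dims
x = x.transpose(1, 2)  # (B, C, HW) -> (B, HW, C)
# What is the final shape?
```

Input: (15, 200, 7, 16) -> after flatten(2): (15, 200, 112) -> Output: (15, 112, 200)

Answer: (15, 112, 200)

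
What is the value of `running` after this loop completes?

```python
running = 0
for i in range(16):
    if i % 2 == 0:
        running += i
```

Sum of even numbers 0 to 15
`running` takes the values: 0 → 2 → 6 → 12 → 20 → 30 → 42 → 56

Answer: 56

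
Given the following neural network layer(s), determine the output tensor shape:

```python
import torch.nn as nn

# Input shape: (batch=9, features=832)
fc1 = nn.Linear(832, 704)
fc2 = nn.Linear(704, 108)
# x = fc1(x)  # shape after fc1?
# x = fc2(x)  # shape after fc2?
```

Input: (9, 832) -> after fc1: (9, 704) -> Output: (9, 108)

Answer: (9, 108)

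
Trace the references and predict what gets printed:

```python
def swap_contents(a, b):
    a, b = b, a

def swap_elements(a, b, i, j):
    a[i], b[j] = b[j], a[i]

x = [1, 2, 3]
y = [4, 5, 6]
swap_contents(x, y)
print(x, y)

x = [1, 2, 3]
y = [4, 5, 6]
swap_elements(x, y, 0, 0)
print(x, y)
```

Key concept: parameter rebinding vs mutation.
Step by step:
`x = [1, 2, 3]` → x = [1, 2, 3]
`y = [4, 5, 6]` → y = [4, 5, 6]
`swap_contents(x, y)` → no visible change to tracked variables
`print(x, y)` → prints [1, 2, 3] [4, 5, 6]
`x = [1, 2, 3]` → x = [1, 2, 3]
`y = [4, 5, 6]` → y = [4, 5, 6]
`swap_elements(x, y, 0, 0)` → x = [4, 2, 3]; y = [1, 5, 6]
`print(x, y)` → prints [4, 2, 3] [1, 5, 6]

Answer:
[1, 2, 3] [4, 5, 6]
[4, 2, 3] [1, 5, 6]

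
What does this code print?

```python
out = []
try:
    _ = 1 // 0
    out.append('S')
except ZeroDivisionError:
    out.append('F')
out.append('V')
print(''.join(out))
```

Execution trace: 'F' (except ZeroDivisionError) → 'V' (after the try/except). Output: FV

Answer: FV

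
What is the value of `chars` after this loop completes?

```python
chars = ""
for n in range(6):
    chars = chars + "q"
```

Repeat 'q' 6 times
`chars` takes the values: "" → "q" → "qq" → "qqq" → "qqqq" → "qqqqq" → "qqqqqq"

Answer: "qqqqqq"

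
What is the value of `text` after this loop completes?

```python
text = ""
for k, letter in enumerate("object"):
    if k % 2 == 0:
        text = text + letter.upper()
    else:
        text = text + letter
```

Uppercase even positions in 'object'
`text` takes the values: "" → "O" → "Ob" → "ObJ" → "ObJe" → "ObJeC" → "ObJeCt"

Answer: "ObJeCt"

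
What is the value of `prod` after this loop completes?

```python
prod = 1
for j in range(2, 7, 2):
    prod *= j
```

Product of even numbers 2 to 6
`prod` takes the values: 1 → 2 → 8 → 48

Answer: 48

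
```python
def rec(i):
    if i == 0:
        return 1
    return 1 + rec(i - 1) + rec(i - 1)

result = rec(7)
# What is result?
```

rec(i) = 1 + 2·rec(i-1), rec(0)=1. Closed form: (1+1)·2^7 - 1 = 255.

Answer: 255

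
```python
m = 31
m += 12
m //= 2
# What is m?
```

Trace:
`m = 31` → m = 31
`m += 12` → m = 43
`m //= 2` → m = 21
So m = 21

Answer: 21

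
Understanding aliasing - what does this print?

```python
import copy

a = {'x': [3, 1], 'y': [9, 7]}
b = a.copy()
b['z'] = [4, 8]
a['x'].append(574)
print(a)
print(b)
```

Key concept: shallow copy of dict with mutable values.
Step by step:
`a = {'x': [3, 1], 'y': [9, 7]}` → a = {'x': [3, 1], 'y': [9, 7]}
`b = a.copy()` → b = {'x': [3, 1], 'y': [9, 7]}
`b['z'] = [4, 8]` → b = {'x': [3, 1], 'y': [9, 7], 'z': [4, 8]}
`a['x'].append(574)` → a = {'x': [3, 1, 574], 'y': [9, 7]}; b = {'x': [3, 1, 574], 'y': [9, 7], 'z': [4, 8]}
`print(a)` → prints {'x': [3, 1, 574], 'y': [9, 7]}
`print(b)` → prints {'x': [3, 1, 574], 'y': [9, 7], 'z': [4, 8]}

Answer:
{'x': [3, 1, 574], 'y': [9, 7]}
{'x': [3, 1, 574], 'y': [9, 7], 'z': [4, 8]}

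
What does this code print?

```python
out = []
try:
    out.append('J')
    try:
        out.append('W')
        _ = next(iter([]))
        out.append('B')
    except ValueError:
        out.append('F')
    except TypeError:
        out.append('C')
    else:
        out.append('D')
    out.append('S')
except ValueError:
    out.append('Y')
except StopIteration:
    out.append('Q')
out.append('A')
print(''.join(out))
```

Execution trace: 'J' (try body) → 'W' (inner try body) → 'Q' (except StopIteration) → 'A' (after the try/except). Output: JWQA

Answer: JWQA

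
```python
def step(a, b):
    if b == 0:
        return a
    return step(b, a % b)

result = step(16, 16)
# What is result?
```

step(16, 16) -> step(16, 0) -> 16

Answer: 16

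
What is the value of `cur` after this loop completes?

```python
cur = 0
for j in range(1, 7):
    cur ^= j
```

XOR of 1 to 6
`cur` takes the values: 0 → 1 → 3 → 0 → 4 → 1 → 7

Answer: 7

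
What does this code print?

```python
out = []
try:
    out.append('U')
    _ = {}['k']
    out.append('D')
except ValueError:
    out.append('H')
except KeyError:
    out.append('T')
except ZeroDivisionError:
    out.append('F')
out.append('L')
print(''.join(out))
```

Execution trace: 'U' (try body) → 'T' (except KeyError) → 'L' (after the try/except). Output: UTL

Answer: UTL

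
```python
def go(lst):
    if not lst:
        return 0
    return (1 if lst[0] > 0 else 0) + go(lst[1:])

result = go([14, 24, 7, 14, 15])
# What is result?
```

Count of positive elements in [14, 24, 7, 14, 15] = 5

Answer: 5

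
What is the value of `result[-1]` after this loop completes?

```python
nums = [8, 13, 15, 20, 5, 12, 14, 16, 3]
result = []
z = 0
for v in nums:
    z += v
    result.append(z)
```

Cumulative sum ends at 106
`result` takes the values: [] → [8] → [8, 21] → [8, 21, 36] → [8, 21, 36, 56] → [8, 21, 36, 56, 61] → [8, 21, 36, 56, 61, 73] → [8, 21, 36, 56, 61, 73, 87] → [8, 21, 36, 56, 61, 73, 87, 103] → [8, 21, 36, 56, 61, 73, 87, 103, 106]
So `result[-1]` = 106

Answer: 106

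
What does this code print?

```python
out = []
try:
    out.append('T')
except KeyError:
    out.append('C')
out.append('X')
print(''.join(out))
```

Execution trace: 'T' (try body, no exception) → 'X' (after the try/except). Output: TX

Answer: TX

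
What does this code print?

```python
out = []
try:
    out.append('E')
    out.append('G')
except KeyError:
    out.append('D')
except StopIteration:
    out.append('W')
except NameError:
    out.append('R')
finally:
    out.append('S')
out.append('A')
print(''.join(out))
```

Execution trace: 'E' (try body) → 'G' (try body, no exception) → 'S' (finally) → 'A' (after the try/except). Output: EGSA

Answer: EGSA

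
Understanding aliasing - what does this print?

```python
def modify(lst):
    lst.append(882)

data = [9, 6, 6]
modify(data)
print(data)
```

Key concept: function modifies passed list.
Step by step:
`data = [9, 6, 6]` → data = [9, 6, 6]
`modify(data)` → data = [9, 6, 6, 882]
`print(data)` → prints [9, 6, 6, 882]

Answer: [9, 6, 6, 882]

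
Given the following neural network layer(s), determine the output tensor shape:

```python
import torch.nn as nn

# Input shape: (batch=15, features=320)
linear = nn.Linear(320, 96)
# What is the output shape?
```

Input: (15, 320) -> Output: (15, 96)

Answer: (15, 96)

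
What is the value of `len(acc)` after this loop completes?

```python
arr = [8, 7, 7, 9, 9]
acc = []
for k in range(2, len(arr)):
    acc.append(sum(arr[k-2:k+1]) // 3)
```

Number of 3-element averages
`acc` takes the values: [] → [7] → [7, 7] → [7, 7, 8]
So `len(acc)` = 3

Answer: 3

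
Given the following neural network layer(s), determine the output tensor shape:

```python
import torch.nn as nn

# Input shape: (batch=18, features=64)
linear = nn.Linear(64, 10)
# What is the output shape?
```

Input: (18, 64) -> Output: (18, 10)

Answer: (18, 10)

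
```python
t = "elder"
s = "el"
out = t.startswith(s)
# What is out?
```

Trace:
`t = "elder"` → t = 'elder'
`s = "el"` → s = 'el'
`out = t.startswith(s)` → out = True
So out = True

Answer: True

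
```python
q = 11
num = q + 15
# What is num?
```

Trace:
`q = 11` → q = 11
`num = q + 15` → num = 26
So num = 26

Answer: 26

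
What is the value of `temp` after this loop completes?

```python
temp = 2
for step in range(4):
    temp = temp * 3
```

Multiply by 3, 4 times: 2 * 3^4 = 162
`temp` takes the values: 2 → 6 → 18 → 54 → 162

Answer: 162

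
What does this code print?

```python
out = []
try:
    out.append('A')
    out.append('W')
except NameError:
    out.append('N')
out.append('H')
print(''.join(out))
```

Execution trace: 'A' (try body) → 'W' (try body, no exception) → 'H' (after the try/except). Output: AWH

Answer: AWH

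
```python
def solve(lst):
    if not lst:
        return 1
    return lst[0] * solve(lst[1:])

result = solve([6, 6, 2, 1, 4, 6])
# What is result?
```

Product over [6, 6, 2, 1, 4, 6] = 6 * 6 * 2 * 1 * 4 * 6 = 1728

Answer: 1728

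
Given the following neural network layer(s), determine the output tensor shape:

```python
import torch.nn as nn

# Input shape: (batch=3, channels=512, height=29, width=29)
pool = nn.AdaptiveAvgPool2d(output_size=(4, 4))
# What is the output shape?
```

Input: (3, 512, 29, 29) -> Output: (3, 512, 4, 4)

Answer: (3, 512, 4, 4)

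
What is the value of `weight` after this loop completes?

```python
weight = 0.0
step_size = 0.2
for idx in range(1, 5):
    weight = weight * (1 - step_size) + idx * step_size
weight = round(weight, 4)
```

Moving average with lr=0.2
`weight` takes the values: 0.0 → 0.2 → 0.56 → 1.048 → 1.6384

Answer: 1.6384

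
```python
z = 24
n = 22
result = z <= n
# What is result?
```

Trace:
`z = 24` → z = 24
`n = 22` → n = 22
`result = z <= n` → result = False
So result = False

Answer: False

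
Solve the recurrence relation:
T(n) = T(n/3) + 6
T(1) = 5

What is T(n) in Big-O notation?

Each step divides n by 3 and adds 6. After log_3(n) steps we reach T(1)=5. So T(n) = 6·log_3(n) + 5 = O(log n).

Answer: O(log n)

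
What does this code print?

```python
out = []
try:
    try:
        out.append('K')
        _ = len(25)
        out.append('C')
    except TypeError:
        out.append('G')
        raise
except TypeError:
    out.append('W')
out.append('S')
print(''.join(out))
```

Execution trace: 'K' (try body) → 'G' (except TypeError) → 'W' (outer except TypeError) → 'S' (after the try/except). Output: KGWS

Answer: KGWS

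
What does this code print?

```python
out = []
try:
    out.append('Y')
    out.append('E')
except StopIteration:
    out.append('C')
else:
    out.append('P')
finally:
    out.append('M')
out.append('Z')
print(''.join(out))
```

Execution trace: 'Y' (try body) → 'E' (try body, no exception) → 'P' (else) → 'M' (finally) → 'Z' (after the try/except). Output: YEPMZ

Answer: YEPMZ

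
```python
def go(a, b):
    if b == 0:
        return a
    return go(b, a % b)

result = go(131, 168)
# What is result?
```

go(131, 168) -> go(168, 131) -> go(131, 37) -> go(37, 20) -> go(20, 17) -> go(17, 3) -> go(3, 2) -> go(2, 1) -> go(1, 0) -> 1

Answer: 1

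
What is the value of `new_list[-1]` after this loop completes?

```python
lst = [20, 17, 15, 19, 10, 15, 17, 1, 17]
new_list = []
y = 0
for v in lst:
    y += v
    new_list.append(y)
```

Cumulative sum ends at 131
`new_list` takes the values: [] → [20] → [20, 37] → [20, 37, 52] → [20, 37, 52, 71] → [20, 37, 52, 71, 81] → [20, 37, 52, 71, 81, 96] → [20, 37, 52, 71, 81, 96, 113] → [20, 37, 52, 71, 81, 96, 113, 114] → [20, 37, 52, 71, 81, 96, 113, 114, 131]
So `new_list[-1]` = 131

Answer: 131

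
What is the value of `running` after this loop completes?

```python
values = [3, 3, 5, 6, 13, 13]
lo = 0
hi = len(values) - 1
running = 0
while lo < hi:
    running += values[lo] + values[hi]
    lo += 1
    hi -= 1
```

Sum of pairs from ends
`running` takes the values: 0 → 16 → 32 → 43

Answer: 43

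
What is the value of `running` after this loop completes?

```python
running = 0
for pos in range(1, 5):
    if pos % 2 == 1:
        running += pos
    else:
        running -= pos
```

Add odd, subtract even
`running` takes the values: 0 → 1 → -1 → 2 → -2

Answer: -2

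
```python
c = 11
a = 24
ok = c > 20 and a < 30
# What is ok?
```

Trace:
`c = 11` → c = 11
`a = 24` → a = 24
`ok = c > 20 and a < 30` → ok = False
So ok = False

Answer: False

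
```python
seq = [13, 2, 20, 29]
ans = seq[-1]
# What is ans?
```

Trace:
`seq = [13, 2, 20, 29]` → seq = [13, 2, 20, 29]
`ans = seq[-1]` → ans = 29
So ans = 29

Answer: 29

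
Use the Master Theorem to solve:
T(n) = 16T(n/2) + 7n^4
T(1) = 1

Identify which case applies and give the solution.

a=16, b=2, f(n)=7n^4. log_2(16) = 4. Since c=4 = 4, Case 2 applies: T(n) = Θ(n^log_b(a) · log n) = O(n^4 log n).

Answer: O(n^4 log n) - Case 2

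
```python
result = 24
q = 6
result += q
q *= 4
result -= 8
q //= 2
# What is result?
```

Trace:
`result = 24` → result = 24
`q = 6` → q = 6
`result += q` → result = 30
`q *= 4` → q = 24
`result -= 8` → result = 22
`q //= 2` → q = 12
So result = 22

Answer: 22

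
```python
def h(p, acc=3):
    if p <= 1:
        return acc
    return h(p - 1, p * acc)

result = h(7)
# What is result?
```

Accumulator trace (n, acc): (7, 3) -> (6, 21) -> (5, 126) -> (4, 630) -> (3, 2520) -> (2, 7560) -> (1, 15120) -> return 15120

Answer: 15120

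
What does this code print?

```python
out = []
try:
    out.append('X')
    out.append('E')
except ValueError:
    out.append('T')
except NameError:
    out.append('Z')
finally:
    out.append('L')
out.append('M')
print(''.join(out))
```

Execution trace: 'X' (try body) → 'E' (try body, no exception) → 'L' (finally) → 'M' (after the try/except). Output: XELM

Answer: XELM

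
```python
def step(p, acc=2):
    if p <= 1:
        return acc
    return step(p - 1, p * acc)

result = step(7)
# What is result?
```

Accumulator trace (n, acc): (7, 2) -> (6, 14) -> (5, 84) -> (4, 420) -> (3, 1680) -> (2, 5040) -> (1, 10080) -> return 10080

Answer: 10080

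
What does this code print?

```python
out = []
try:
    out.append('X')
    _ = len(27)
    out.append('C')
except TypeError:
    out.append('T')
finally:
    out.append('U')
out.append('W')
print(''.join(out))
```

Execution trace: 'X' (try body) → 'T' (except TypeError) → 'U' (finally) → 'W' (after the try/except). Output: XTUW

Answer: XTUW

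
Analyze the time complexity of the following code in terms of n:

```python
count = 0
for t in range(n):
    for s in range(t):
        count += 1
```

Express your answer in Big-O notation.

Each loop level contributes: n × n. Multiplying the contributions gives O(n^2).

Answer: O(n^2)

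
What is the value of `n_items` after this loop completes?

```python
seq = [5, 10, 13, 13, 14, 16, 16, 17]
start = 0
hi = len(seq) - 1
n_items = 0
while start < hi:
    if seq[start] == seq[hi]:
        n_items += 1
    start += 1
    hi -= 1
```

Count matching pairs from ends
`n_items` takes the values: 0

Answer: 0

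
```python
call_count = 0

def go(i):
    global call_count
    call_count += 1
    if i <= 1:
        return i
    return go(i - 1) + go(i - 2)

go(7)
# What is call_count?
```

Calls(i) = 1 + Calls(i-1) + Calls(i-2); Calls(0)=Calls(1)=1. For i=7 this gives 41.

Answer: 41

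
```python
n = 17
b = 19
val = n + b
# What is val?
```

Trace:
`n = 17` → n = 17
`b = 19` → b = 19
`val = n + b` → val = 36
So val = 36

Answer: 36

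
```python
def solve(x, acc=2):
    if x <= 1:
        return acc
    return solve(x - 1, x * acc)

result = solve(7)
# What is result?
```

Accumulator trace (n, acc): (7, 2) -> (6, 14) -> (5, 84) -> (4, 420) -> (3, 1680) -> (2, 5040) -> (1, 10080) -> return 10080

Answer: 10080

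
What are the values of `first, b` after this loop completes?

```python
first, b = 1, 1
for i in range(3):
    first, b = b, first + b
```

Fibonacci: after 3 iterations
`first, b` takes the values: (1, 1) → (1, 2) → (2, 3) → (3, 5)

Answer: 3, 5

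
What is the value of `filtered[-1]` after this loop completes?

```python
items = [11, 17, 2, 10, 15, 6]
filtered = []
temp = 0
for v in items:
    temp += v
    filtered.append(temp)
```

Cumulative sum ends at 61
`filtered` takes the values: [] → [11] → [11, 28] → [11, 28, 30] → [11, 28, 30, 40] → [11, 28, 30, 40, 55] → [11, 28, 30, 40, 55, 61]
So `filtered[-1]` = 61

Answer: 61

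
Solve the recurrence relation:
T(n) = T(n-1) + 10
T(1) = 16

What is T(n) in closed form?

Unrolling: T(n) = T(1) + 10·(n-1) = 16 + 10(n-1) = 10n + 6.

Answer: T(n) = 10n + 6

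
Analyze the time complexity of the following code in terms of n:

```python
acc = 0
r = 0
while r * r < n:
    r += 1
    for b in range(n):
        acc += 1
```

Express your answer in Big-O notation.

Each loop level contributes: √n × n. Multiplying the contributions gives O(n√n).

Answer: O(n√n)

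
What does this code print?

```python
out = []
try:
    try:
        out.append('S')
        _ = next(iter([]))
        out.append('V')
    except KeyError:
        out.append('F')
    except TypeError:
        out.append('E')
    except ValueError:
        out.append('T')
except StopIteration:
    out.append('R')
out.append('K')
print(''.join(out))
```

Execution trace: 'S' (try body) → 'R' (outer except StopIteration) → 'K' (after the try/except). Output: SRK

Answer: SRK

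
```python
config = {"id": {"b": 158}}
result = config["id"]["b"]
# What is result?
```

Trace:
`config = {"id": {"b": 158}}` → config = {'id': {'b': 158}}
`result = config["id"]["b"]` → result = 158
So result = 158

Answer: 158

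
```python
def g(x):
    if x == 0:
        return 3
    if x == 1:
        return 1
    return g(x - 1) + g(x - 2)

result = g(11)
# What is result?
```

Build up from base cases: g(0)=3, g(1)=1, g(2)=4, g(3)=5, g(4)=9, g(5)=14, g(6)=23, ..., g(11)=254

Answer: 254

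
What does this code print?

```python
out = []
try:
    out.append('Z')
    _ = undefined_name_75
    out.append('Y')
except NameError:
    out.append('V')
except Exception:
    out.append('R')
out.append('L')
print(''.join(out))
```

Execution trace: 'Z' (try body) → 'V' (except NameError) → 'L' (after the try/except). Output: ZVL

Answer: ZVL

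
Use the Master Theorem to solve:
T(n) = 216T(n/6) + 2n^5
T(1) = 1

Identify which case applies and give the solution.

a=216, b=6, f(n)=2n^5. log_6(216) = 3. Since c=5 > 3 and the regularity condition holds (216(n/6)^5 = (216/6^5)n^5 with 216/6^5 < 1), Case 3 applies: T(n) = Θ(f(n)) = O(n^5).

Answer: O(n^5) - Case 3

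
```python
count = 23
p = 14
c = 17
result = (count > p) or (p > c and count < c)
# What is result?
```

Trace:
`count = 23` → count = 23
`p = 14` → p = 14
`c = 17` → c = 17
`result = (count > p) or (p > c and count < c)` → result = True
So result = True

Answer: True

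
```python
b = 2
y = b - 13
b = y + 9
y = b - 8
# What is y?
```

Trace:
`b = 2` → b = 2
`y = b - 13` → y = -11
`b = y + 9` → b = -2
`y = b - 8` → y = -10
So y = -10

Answer: -10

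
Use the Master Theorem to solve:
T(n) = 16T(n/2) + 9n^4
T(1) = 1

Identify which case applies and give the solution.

a=16, b=2, f(n)=9n^4. log_2(16) = 4. Since c=4 = 4, Case 2 applies: T(n) = Θ(n^log_b(a) · log n) = O(n^4 log n).

Answer: O(n^4 log n) - Case 2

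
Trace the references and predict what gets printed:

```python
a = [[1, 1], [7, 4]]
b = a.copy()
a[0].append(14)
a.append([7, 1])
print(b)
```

Key concept: shallow copy with nested lists.
Step by step:
`a = [[1, 1], [7, 4]]` → a = [[1, 1], [7, 4]]
`b = a.copy()` → b = [[1, 1], [7, 4]]
`a[0].append(14)` → a = [[1, 1, 14], [7, 4]]; b = [[1, 1, 14], [7, 4]]
`a.append([7, 1])` → a = [[1, 1, 14], [7, 4], [7, 1]]
`print(b)` → prints [[1, 1, 14], [7, 4]]

Answer: [[1, 1, 14], [7, 4]]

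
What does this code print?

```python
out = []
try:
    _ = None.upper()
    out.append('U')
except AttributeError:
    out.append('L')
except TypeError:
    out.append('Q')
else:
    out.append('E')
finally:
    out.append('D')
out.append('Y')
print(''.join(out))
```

Execution trace: 'L' (except AttributeError) → 'D' (finally) → 'Y' (after the try/except). Output: LDY

Answer: LDY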